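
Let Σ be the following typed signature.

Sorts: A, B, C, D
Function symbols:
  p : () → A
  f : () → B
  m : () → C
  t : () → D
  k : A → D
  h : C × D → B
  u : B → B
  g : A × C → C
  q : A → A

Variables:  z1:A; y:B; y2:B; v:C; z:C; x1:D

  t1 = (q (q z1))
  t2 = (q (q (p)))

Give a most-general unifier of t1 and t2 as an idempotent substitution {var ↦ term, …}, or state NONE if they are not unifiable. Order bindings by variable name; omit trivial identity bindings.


{z1 ↦ (p)}


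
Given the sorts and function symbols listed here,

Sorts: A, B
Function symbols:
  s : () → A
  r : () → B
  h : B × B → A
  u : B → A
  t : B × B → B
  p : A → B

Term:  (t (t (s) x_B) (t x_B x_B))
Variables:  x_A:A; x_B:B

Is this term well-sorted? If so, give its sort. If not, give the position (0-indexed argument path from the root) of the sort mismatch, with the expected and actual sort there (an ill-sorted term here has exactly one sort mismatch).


    (s) : A
    x_B : B
  (t (s) x_B) : ✗ arg 0 at [0, 0] has sort A, expected B
    x_B : B
    x_B : B
  (t x_B x_B) : B

ill-sorted at position [0, 0]: expected B, got A


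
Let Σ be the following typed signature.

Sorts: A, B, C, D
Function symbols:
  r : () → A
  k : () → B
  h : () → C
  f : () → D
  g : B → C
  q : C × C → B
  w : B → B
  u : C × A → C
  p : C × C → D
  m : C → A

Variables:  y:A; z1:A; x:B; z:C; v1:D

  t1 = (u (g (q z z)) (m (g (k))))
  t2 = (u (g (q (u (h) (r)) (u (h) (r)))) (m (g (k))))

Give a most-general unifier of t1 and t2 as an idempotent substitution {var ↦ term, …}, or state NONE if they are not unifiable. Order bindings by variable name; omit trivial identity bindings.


{z ↦ (u (h) (r))}


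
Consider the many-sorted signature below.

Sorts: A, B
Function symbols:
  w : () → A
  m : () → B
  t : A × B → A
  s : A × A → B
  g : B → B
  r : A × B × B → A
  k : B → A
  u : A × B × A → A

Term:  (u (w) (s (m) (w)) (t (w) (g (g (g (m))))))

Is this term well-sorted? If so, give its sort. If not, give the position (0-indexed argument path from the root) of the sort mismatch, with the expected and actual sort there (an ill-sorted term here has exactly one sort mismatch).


  (w) : A
    (m) : B
    (w) : A
  (s (m) (w)) : ✗ arg 0 at [1, 0] has sort B, expected A
    (w) : A
          (m) : B
        (g (m)) : B
      (g (g (m))) : B
    (g (g (g (m)))) : B
  (t (w) (g (g (g (m))))) : A

ill-sorted at position [1, 0]: expected A, got B


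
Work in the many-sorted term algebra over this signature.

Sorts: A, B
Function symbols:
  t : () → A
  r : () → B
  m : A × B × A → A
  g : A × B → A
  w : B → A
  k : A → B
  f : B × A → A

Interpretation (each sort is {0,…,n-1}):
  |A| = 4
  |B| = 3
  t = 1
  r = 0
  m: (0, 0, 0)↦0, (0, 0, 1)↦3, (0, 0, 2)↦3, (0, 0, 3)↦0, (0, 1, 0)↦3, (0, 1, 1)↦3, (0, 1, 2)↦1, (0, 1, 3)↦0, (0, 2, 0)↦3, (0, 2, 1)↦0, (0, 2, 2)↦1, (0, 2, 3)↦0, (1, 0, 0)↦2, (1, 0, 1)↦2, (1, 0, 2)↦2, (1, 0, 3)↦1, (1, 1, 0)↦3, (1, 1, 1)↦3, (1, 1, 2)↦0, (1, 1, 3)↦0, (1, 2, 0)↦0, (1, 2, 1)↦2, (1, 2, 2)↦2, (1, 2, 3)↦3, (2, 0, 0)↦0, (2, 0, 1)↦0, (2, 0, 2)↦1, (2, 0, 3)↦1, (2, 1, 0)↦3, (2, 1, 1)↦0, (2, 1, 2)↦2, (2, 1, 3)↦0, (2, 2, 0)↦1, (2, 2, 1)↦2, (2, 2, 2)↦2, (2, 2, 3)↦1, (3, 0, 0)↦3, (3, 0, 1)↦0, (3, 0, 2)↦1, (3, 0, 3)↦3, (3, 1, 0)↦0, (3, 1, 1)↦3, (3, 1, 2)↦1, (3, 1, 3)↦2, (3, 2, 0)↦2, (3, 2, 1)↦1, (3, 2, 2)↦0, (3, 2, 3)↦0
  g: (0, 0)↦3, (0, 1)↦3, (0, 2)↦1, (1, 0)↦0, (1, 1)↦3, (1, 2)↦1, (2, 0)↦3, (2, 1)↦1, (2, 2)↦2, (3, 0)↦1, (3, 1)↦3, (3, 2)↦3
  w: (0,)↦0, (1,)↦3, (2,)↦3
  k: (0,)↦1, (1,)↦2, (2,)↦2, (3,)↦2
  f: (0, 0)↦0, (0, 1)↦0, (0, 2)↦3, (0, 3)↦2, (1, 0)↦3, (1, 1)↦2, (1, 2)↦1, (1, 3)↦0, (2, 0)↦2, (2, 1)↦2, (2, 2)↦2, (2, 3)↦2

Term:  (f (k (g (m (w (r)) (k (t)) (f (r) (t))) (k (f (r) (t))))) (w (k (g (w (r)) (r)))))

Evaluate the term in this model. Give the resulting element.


  r = 0
  (w (r)) = w(0,) = 0
  t = 1
  (k (t)) = k(1,) = 2
  r = 0
  t = 1
  (f (r) (t)) = f(0, 1) = 0
  (m (w (r)) (k (t)) (f (r) (t))) = m(0, 2, 0) = 3
  r = 0
  t = 1
  (f (r) (t)) = f(0, 1) = 0
  (k (f (r) (t))) = k(0,) = 1
  (g (m (w (r)) (k (t)) (f (r) (t))) (k (f (r) (t)))) = g(3, 1) = 3
  (k (g (m (w (r)) (k (t)) (f (r) (t))) (k (f (r) (t))))) = k(3,) = 2
  r = 0
  (w (r)) = w(0,) = 0
  r = 0
  (g (w (r)) (r)) = g(0, 0) = 3
  (k (g (w (r)) (r))) = k(3,) = 2
  (w (k (g (w (r)) (r)))) = w(2,) = 3
  (f (k (g (m (w (r)) (k (t)) (f (r) (t))) (k (f (r) (t))))) (w (k (g (w (r)) (r))))) = f(2, 3) = 2

value = 2


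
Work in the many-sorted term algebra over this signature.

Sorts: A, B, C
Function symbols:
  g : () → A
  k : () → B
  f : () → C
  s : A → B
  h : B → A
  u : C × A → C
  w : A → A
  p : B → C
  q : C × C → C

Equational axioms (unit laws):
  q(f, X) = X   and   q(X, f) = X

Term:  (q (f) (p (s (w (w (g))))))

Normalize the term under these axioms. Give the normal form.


1. (q (f) (p (s (w (w (g))))))  →  (p (s (w (w (g)))))

normal form = (p (s (w (w (g)))))


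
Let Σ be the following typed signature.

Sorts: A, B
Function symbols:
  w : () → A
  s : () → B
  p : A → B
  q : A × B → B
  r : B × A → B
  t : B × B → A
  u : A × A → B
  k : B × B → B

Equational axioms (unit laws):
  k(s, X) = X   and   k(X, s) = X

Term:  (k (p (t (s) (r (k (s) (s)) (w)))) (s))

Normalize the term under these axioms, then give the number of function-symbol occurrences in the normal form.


1. (k (p (t (s) (r (k (s) (s)) (w)))) (s))  →  (p (t (s) (r (k (s) (s)) (w))))
2. (p (t (s) (r (k (s) (s)) (w))))  →  (p (t (s) (r (s) (w))))
normal form: (p (t (s) (r (s) (w))))

size = 6


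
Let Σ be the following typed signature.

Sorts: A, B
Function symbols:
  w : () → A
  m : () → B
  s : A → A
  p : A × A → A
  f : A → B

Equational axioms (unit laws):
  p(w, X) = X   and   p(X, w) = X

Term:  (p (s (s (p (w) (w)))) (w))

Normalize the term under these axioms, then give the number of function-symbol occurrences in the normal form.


size = 3

1. (p (s (s (p (w) (w)))) (w))  →  (s (s (p (w) (w))))
2. (s (s (p (w) (w))))  →  (s (s (w)))
normal form: (s (s (w)))


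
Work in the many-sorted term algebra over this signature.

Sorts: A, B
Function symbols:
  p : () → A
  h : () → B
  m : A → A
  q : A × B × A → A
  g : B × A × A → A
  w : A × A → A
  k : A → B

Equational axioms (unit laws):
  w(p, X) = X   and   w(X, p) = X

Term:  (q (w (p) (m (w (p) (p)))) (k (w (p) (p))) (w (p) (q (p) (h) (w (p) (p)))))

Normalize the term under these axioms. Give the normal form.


normal form = (q (m (p)) (k (p)) (q (p) (h) (p)))

1. (q (w (p) (m (w (p) (p)))) (k (w (p) (p))) (w (p) (q (p) (h) (w (p) (p)))))  →  (q (m (w (p) (p))) (k (w (p) (p))) (w (p) (q (p) (h) (w (p) (p)))))
2. (q (m (w (p) (p))) (k (w (p) (p))) (w (p) (q (p) (h) (w (p) (p)))))  →  (q (m (p)) (k (w (p) (p))) (w (p) (q (p) (h) (w (p) (p)))))
3. (q (m (p)) (k (w (p) (p))) (w (p) (q (p) (h) (w (p) (p)))))  →  (q (m (p)) (k (p)) (w (p) (q (p) (h) (w (p) (p)))))
4. (q (m (p)) (k (p)) (w (p) (q (p) (h) (w (p) (p)))))  →  (q (m (p)) (k (p)) (q (p) (h) (w (p) (p))))
5. (q (m (p)) (k (p)) (q (p) (h) (w (p) (p))))  →  (q (m (p)) (k (p)) (q (p) (h) (p)))


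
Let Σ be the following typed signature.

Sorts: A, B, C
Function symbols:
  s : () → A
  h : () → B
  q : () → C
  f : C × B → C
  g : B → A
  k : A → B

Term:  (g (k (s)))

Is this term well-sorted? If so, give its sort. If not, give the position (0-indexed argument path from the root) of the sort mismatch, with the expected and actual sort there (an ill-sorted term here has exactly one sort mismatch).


well-sorted; sort = A

    (s) : A
  (k (s)) : B
(g (k (s))) : A


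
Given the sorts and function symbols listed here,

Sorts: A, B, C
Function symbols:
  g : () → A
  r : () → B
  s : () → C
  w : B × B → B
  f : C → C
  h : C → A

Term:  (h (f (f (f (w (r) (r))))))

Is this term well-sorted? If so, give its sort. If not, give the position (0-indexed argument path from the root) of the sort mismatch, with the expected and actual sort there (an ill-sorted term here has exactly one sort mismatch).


ill-sorted at position [0, 0, 0, 0]: expected C, got B

          (r) : B
          (r) : B
        (w (r) (r)) : B
      (f (w (r) (r))) : ✗ arg 0 at [0, 0, 0, 0] has sort B, expected C


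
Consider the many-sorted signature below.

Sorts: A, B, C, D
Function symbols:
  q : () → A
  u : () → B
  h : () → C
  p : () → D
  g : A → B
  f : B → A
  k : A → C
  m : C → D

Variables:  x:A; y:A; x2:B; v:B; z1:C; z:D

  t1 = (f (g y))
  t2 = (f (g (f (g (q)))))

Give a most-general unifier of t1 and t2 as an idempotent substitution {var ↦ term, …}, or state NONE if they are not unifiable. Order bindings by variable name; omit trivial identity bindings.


{y ↦ (f (g (q)))}


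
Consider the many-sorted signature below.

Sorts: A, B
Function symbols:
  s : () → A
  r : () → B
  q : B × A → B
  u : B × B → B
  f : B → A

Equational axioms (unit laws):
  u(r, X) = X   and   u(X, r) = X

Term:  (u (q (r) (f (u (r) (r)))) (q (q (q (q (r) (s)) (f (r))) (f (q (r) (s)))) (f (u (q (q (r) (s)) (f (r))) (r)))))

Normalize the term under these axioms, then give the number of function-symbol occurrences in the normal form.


size = 24

1. (u (q (r) (f (u (r) (r)))) (q (q (q (q (r) (s)) (f (r))) (f (q (r) (s)))) (f (u (q (q (r) (s)) (f (r))) (r)))))  →  (u (q (r) (f (r))) (q (q (q (q (r) (s)) (f (r))) (f (q (r) (s)))) (f (u (q (q (r) (s)) (f (r))) (r)))))
2. (u (q (r) (f (r))) (q (q (q (q (r) (s)) (f (r))) (f (q (r) (s)))) (f (u (q (q (r) (s)) (f (r))) (r)))))  →  (u (q (r) (f (r))) (q (q (q (q (r) (s)) (f (r))) (f (q (r) (s)))) (f (q (q (r) (s)) (f (r))))))
normal form: (u (q (r) (f (r))) (q (q (q (q (r) (s)) (f (r))) (f (q (r) (s)))) (f (q (q (r) (s)) (f (r))))))


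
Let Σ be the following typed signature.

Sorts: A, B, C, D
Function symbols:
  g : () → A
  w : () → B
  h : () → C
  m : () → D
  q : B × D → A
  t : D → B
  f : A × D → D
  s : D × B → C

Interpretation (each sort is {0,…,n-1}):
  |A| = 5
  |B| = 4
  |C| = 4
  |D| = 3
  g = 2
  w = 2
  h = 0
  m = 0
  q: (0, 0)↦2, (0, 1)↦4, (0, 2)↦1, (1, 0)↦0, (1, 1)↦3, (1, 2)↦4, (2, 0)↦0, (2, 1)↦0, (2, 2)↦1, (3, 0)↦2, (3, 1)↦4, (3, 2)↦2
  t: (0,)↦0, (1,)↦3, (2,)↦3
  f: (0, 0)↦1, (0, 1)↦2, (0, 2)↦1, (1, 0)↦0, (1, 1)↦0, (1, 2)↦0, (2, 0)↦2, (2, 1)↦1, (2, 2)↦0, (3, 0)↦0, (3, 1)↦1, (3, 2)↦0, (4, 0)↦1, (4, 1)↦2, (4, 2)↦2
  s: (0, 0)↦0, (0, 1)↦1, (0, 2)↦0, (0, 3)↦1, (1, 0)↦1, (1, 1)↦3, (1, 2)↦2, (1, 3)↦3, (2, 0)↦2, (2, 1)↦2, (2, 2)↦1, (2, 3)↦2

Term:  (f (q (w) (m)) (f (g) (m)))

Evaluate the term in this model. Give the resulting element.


value = 1

  w = 2
  m = 0
  (q (w) (m)) = q(2, 0) = 0
  g = 2
  m = 0
  (f (g) (m)) = f(2, 0) = 2
  (f (q (w) (m)) (f (g) (m))) = f(0, 2) = 1


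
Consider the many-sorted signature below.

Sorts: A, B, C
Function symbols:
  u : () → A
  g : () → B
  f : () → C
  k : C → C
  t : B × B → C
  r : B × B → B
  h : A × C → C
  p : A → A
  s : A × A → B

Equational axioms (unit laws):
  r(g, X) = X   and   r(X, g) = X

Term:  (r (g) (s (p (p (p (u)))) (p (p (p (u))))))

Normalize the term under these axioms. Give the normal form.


1. (r (g) (s (p (p (p (u)))) (p (p (p (u))))))  →  (s (p (p (p (u)))) (p (p (p (u)))))

normal form = (s (p (p (p (u)))) (p (p (p (u)))))


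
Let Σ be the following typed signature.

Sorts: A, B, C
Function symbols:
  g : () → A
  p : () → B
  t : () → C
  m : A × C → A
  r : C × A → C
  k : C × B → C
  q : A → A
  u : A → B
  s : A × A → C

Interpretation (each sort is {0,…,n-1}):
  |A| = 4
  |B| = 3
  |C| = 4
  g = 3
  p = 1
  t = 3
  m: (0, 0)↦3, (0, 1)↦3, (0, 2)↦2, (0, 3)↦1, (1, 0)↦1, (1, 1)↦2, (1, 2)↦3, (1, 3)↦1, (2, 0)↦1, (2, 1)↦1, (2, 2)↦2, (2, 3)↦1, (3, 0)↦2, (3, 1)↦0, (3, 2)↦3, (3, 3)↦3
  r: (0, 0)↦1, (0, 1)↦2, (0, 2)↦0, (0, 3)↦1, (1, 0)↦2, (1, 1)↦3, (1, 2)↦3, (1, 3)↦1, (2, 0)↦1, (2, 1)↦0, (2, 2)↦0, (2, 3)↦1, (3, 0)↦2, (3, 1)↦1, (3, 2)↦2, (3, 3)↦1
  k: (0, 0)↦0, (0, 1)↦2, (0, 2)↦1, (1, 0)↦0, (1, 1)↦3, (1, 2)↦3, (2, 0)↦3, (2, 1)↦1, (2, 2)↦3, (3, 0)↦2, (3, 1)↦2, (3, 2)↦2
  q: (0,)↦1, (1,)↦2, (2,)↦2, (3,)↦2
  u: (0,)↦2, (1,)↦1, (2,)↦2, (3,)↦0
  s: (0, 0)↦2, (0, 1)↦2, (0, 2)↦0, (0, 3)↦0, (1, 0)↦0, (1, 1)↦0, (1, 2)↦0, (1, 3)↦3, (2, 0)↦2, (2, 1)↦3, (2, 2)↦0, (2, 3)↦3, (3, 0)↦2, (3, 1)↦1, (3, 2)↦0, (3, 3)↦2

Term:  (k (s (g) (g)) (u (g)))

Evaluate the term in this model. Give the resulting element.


  g = 3
  g = 3
  (s (g) (g)) = s(3, 3) = 2
  g = 3
  (u (g)) = u(3,) = 0
  (k (s (g) (g)) (u (g))) = k(2, 0) = 3

value = 3


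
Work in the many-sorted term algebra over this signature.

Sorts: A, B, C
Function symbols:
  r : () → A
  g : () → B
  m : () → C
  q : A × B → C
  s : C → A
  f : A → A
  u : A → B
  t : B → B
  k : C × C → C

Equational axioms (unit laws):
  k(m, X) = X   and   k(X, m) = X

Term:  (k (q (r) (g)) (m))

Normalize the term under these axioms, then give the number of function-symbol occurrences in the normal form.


size = 3

1. (k (q (r) (g)) (m))  →  (q (r) (g))
normal form: (q (r) (g))


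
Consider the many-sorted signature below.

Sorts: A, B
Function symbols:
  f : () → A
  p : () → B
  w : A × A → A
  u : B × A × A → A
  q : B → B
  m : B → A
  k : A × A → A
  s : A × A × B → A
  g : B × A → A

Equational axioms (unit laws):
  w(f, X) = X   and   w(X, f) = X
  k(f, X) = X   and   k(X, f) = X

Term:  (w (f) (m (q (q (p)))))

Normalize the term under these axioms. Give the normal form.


1. (w (f) (m (q (q (p)))))  →  (m (q (q (p))))

normal form = (m (q (q (p))))


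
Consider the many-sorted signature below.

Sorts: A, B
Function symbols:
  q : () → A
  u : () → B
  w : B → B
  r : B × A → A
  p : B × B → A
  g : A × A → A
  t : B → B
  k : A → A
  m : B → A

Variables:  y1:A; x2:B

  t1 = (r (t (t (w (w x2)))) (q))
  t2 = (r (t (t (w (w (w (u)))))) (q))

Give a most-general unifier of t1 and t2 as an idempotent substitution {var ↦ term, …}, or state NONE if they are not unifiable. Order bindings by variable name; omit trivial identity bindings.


{x2 ↦ (w (u))}


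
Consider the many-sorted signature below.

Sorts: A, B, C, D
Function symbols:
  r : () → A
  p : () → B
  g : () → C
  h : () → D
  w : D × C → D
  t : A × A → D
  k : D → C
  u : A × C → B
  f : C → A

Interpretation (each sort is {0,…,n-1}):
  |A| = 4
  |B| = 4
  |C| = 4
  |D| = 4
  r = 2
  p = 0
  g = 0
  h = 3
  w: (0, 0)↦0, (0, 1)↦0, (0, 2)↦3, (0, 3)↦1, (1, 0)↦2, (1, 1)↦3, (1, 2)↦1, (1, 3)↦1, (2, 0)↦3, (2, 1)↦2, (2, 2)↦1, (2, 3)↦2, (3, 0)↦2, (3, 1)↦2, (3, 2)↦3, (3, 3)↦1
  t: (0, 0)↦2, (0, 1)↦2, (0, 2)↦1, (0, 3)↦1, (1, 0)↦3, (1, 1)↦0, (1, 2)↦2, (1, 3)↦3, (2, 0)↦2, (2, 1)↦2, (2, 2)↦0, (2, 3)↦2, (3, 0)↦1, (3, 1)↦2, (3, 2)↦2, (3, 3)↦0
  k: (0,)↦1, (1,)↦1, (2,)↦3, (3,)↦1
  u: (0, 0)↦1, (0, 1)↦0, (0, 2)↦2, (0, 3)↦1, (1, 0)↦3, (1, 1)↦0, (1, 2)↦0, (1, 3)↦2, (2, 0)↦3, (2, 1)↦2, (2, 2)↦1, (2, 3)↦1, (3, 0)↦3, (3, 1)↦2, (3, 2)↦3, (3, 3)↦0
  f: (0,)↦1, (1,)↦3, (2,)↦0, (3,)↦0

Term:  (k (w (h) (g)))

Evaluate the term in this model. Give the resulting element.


  h = 3
  g = 0
  (w (h) (g)) = w(3, 0) = 2
  (k (w (h) (g))) = k(2,) = 3

value = 3


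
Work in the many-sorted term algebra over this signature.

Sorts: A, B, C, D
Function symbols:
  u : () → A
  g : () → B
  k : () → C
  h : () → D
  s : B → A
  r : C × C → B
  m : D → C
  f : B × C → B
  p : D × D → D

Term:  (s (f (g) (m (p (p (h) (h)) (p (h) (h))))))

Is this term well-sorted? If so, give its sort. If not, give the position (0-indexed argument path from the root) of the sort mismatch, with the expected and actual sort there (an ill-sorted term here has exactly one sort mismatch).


well-sorted; sort = A

    (g) : B
          (h) : D
          (h) : D
        (p (h) (h)) : D
          (h) : D
          (h) : D
        (p (h) (h)) : D
      (p (p (h) (h)) (p (h) (h))) : D
    (m (p (p (h) (h)) (p (h) (h)))) : C
  (f (g) (m (p (p (h) (h)) (p (h) (h))))) : B
(s (f (g) (m (p (p (h) (h)) (p (h) (h)))))) : A


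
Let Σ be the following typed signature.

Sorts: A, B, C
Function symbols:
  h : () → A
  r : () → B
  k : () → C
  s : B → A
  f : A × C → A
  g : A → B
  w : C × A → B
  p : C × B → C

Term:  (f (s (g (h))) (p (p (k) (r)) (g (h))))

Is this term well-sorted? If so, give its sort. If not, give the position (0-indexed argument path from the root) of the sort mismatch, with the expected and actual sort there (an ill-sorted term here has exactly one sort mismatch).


well-sorted; sort = A

      (h) : A
    (g (h)) : B
  (s (g (h))) : A
      (k) : C
      (r) : B
    (p (k) (r)) : C
      (h) : A
    (g (h)) : B
  (p (p (k) (r)) (g (h))) : C
(f (s (g (h))) (p (p (k) (r)) (g (h)))) : A


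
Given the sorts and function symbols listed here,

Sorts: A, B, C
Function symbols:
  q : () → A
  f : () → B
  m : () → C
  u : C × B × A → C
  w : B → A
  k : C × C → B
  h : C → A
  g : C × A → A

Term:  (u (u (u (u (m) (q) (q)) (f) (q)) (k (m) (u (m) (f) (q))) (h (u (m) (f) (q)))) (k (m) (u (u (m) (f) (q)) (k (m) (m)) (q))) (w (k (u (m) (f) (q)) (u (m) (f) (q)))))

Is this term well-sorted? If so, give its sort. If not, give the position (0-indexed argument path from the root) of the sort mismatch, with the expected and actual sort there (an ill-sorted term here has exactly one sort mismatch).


        (m) : C
        (q) : A
        (q) : A
      (u (m) (q) (q)) : ✗ arg 1 at [0, 0, 0, 1] has sort A, expected B
      (f) : B
      (q) : A
      (m) : C
        (m) : C
        (f) : B
        (q) : A
      (u (m) (f) (q)) : C
    (k (m) (u (m) (f) (q))) : B
        (m) : C
        (f) : B
        (q) : A
      (u (m) (f) (q)) : C
    (h (u (m) (f) (q))) : A
    (m) : C
        (m) : C
        (f) : B
        (q) : A
      (u (m) (f) (q)) : C
        (m) : C
        (m) : C
      (k (m) (m)) : B
      (q) : A
    (u (u (m) (f) (q)) (k (m) (m)) (q)) : C
  (k (m) (u (u (m) (f) (q)) (k (m) (m)) (q))) : B
        (m) : C
        (f) : B
        (q) : A
      (u (m) (f) (q)) : C
        (m) : C
        (f) : B
        (q) : A
      (u (m) (f) (q)) : C
    (k (u (m) (f) (q)) (u (m) (f) (q))) : B
  (w (k (u (m) (f) (q)) (u (m) (f) (q)))) : A

ill-sorted at position [0, 0, 0, 1]: expected B, got A


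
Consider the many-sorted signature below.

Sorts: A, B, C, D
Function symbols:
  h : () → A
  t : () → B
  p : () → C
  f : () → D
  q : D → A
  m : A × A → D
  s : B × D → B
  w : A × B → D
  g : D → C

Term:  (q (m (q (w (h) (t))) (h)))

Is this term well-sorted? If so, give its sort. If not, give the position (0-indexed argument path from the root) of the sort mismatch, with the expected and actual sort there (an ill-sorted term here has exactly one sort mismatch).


        (h) : A
        (t) : B
      (w (h) (t)) : D
    (q (w (h) (t))) : A
    (h) : A
  (m (q (w (h) (t))) (h)) : D
(q (m (q (w (h) (t))) (h))) : A

well-sorted; sort = A


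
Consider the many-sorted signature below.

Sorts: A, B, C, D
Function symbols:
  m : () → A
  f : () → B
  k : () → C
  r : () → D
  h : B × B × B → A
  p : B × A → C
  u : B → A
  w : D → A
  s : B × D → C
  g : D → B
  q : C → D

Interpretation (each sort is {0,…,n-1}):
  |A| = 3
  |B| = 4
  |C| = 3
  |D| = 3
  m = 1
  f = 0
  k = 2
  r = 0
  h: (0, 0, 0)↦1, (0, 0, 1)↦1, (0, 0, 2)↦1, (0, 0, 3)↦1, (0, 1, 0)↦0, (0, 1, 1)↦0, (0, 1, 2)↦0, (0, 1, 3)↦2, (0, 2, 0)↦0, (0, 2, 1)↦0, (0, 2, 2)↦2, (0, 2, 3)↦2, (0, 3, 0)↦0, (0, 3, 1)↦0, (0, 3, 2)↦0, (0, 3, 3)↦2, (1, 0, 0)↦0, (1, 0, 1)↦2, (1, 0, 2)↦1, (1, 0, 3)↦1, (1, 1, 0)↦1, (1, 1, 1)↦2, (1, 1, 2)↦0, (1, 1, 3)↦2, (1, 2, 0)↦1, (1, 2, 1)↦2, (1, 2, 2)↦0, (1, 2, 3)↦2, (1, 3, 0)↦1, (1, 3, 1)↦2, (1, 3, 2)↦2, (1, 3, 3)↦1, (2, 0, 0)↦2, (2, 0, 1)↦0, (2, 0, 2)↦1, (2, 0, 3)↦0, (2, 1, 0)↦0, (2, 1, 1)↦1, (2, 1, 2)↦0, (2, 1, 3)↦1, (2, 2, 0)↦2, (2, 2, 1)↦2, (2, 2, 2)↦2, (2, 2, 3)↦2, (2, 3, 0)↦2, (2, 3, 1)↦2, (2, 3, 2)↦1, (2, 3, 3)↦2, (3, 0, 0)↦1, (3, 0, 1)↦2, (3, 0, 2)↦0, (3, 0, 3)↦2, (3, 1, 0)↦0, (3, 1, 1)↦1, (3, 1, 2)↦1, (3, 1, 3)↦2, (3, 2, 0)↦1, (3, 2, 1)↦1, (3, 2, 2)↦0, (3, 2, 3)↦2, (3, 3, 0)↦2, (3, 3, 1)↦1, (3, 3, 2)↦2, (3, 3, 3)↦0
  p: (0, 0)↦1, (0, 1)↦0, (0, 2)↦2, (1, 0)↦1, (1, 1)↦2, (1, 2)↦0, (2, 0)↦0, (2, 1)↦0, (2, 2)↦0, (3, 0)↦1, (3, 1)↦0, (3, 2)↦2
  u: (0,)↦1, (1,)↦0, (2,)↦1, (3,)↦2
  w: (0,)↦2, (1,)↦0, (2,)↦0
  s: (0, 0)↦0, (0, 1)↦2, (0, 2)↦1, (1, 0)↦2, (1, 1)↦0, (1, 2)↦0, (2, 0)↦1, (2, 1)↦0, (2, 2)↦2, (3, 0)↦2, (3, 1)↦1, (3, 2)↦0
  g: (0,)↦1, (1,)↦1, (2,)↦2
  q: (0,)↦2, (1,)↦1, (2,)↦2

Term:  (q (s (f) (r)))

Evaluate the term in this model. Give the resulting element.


value = 2

  f = 0
  r = 0
  (s (f) (r)) = s(0, 0) = 0
  (q (s (f) (r))) = q(0,) = 2


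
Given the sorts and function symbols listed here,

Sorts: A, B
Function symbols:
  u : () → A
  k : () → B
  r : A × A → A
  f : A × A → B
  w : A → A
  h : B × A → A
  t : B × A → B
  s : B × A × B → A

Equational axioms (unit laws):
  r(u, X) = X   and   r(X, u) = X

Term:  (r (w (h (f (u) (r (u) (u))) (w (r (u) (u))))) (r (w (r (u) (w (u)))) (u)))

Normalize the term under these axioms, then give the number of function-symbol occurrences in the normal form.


1. (r (w (h (f (u) (r (u) (u))) (w (r (u) (u))))) (r (w (r (u) (w (u)))) (u)))  →  (r (w (h (f (u) (u)) (w (r (u) (u))))) (r (w (r (u) (w (u)))) (u)))
2. (r (w (h (f (u) (u)) (w (r (u) (u))))) (r (w (r (u) (w (u)))) (u)))  →  (r (w (h (f (u) (u)) (w (u)))) (r (w (r (u) (w (u)))) (u)))
3. (r (w (h (f (u) (u)) (w (u)))) (r (w (r (u) (w (u)))) (u)))  →  (r (w (h (f (u) (u)) (w (u)))) (w (r (u) (w (u)))))
4. (r (w (h (f (u) (u)) (w (u)))) (w (r (u) (w (u)))))  →  (r (w (h (f (u) (u)) (w (u)))) (w (w (u))))
normal form: (r (w (h (f (u) (u)) (w (u)))) (w (w (u))))

size = 11


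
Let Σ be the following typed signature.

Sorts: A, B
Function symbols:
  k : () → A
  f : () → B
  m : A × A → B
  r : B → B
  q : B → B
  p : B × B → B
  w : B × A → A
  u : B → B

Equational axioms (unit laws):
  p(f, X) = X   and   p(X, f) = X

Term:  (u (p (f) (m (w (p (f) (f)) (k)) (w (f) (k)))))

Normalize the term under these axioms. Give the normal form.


1. (u (p (f) (m (w (p (f) (f)) (k)) (w (f) (k)))))  →  (u (m (w (p (f) (f)) (k)) (w (f) (k))))
2. (u (m (w (p (f) (f)) (k)) (w (f) (k))))  →  (u (m (w (f) (k)) (w (f) (k))))

normal form = (u (m (w (f) (k)) (w (f) (k))))


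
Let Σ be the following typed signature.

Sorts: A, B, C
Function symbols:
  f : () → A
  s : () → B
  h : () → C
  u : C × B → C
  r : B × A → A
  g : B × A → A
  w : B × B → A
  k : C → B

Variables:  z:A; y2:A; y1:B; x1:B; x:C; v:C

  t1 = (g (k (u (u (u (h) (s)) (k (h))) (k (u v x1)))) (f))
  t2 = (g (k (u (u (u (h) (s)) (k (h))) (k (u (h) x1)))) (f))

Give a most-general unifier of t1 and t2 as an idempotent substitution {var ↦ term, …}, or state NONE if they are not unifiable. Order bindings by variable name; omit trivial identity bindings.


{v ↦ (h)}


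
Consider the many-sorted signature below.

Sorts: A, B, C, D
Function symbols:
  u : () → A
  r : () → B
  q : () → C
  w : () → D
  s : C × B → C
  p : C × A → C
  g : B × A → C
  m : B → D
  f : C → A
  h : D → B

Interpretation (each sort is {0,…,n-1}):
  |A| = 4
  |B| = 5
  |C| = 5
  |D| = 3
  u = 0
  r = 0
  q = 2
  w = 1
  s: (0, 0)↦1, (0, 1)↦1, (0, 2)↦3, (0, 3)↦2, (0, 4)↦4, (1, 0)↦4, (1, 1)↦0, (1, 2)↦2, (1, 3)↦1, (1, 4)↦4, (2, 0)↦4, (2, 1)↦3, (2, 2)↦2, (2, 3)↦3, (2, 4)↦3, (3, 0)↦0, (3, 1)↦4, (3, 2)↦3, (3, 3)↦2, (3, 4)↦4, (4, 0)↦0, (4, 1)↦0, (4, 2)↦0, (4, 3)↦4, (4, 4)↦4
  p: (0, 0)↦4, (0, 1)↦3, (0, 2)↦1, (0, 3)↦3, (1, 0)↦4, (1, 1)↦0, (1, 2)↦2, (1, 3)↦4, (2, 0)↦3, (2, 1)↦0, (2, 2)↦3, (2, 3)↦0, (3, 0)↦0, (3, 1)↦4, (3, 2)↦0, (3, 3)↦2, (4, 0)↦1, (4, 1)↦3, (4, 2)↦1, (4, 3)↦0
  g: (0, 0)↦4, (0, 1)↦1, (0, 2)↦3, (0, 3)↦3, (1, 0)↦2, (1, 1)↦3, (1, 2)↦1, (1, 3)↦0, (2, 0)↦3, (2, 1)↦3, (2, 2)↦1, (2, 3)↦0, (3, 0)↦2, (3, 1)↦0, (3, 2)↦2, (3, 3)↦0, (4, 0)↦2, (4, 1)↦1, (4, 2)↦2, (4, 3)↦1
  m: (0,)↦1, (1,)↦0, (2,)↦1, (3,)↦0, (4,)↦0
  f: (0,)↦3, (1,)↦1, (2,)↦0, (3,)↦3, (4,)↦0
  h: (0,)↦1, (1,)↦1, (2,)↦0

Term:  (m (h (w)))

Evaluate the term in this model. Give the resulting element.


value = 0

  w = 1
  (h (w)) = h(1,) = 1
  (m (h (w))) = m(1,) = 0


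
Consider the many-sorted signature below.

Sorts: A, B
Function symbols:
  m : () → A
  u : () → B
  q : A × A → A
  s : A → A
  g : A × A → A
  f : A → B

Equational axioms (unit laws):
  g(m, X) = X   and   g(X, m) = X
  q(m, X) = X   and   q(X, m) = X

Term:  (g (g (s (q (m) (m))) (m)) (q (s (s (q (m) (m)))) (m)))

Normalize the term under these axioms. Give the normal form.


normal form = (g (s (m)) (s (s (m))))

1. (g (g (s (q (m) (m))) (m)) (q (s (s (q (m) (m)))) (m)))  →  (g (s (q (m) (m))) (q (s (s (q (m) (m)))) (m)))
2. (g (s (q (m) (m))) (q (s (s (q (m) (m)))) (m)))  →  (g (s (m)) (q (s (s (q (m) (m)))) (m)))
3. (g (s (m)) (q (s (s (q (m) (m)))) (m)))  →  (g (s (m)) (s (s (q (m) (m)))))
4. (g (s (m)) (s (s (q (m) (m)))))  →  (g (s (m)) (s (s (m))))


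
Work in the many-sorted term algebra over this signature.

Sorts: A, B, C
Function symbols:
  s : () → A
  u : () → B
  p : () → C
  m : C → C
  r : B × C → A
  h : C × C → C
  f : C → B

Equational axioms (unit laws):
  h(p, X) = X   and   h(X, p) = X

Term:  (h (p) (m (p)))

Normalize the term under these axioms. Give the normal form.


1. (h (p) (m (p)))  →  (m (p))

normal form = (m (p))


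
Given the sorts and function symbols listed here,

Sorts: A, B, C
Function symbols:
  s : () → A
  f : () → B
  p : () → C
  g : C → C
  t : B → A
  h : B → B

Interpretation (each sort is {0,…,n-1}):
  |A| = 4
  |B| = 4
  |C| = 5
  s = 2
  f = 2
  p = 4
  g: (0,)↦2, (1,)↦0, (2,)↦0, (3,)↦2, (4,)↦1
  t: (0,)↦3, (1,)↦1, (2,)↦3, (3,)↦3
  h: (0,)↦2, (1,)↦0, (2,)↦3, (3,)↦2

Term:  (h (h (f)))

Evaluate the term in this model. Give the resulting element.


  f = 2
  (h (f)) = h(2,) = 3
  (h (h (f))) = h(3,) = 2

value = 2


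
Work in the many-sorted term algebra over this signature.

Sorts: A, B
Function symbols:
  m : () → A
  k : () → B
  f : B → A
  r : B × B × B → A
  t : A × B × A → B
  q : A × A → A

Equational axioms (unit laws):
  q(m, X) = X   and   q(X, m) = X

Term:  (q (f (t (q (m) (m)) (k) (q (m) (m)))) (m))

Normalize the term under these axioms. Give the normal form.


normal form = (f (t (m) (k) (m)))

1. (q (f (t (q (m) (m)) (k) (q (m) (m)))) (m))  →  (f (t (q (m) (m)) (k) (q (m) (m))))
2. (f (t (q (m) (m)) (k) (q (m) (m))))  →  (f (t (m) (k) (q (m) (m))))
3. (f (t (m) (k) (q (m) (m))))  →  (f (t (m) (k) (m)))


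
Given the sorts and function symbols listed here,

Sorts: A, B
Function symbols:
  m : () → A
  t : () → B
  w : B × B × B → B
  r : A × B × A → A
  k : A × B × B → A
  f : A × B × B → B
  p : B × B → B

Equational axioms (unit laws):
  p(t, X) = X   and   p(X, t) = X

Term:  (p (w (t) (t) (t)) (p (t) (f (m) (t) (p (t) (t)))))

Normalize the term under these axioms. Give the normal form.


1. (p (w (t) (t) (t)) (p (t) (f (m) (t) (p (t) (t)))))  →  (p (w (t) (t) (t)) (f (m) (t) (p (t) (t))))
2. (p (w (t) (t) (t)) (f (m) (t) (p (t) (t))))  →  (p (w (t) (t) (t)) (f (m) (t) (t)))

normal form = (p (w (t) (t) (t)) (f (m) (t) (t)))


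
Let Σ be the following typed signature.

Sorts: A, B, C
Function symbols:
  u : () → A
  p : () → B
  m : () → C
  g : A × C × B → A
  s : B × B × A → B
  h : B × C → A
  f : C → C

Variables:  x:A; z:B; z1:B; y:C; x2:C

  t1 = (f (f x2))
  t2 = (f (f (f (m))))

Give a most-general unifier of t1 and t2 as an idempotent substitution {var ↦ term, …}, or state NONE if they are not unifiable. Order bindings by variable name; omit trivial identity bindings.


{x2 ↦ (f (m))}


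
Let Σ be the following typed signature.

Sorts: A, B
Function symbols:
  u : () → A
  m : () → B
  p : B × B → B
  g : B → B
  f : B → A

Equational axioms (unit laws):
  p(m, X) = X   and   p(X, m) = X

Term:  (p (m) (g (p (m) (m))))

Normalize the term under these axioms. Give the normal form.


normal form = (g (m))

1. (p (m) (g (p (m) (m))))  →  (g (p (m) (m)))
2. (g (p (m) (m)))  →  (g (m))


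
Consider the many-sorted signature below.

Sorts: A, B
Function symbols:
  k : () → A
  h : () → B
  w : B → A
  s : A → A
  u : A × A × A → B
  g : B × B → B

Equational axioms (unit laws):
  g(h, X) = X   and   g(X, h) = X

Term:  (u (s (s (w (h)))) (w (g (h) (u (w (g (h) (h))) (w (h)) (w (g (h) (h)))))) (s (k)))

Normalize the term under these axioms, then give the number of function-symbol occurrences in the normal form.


1. (u (s (s (w (h)))) (w (g (h) (u (w (g (h) (h))) (w (h)) (w (g (h) (h)))))) (s (k)))  →  (u (s (s (w (h)))) (w (u (w (g (h) (h))) (w (h)) (w (g (h) (h))))) (s (k)))
2. (u (s (s (w (h)))) (w (u (w (g (h) (h))) (w (h)) (w (g (h) (h))))) (s (k)))  →  (u (s (s (w (h)))) (w (u (w (h)) (w (h)) (w (g (h) (h))))) (s (k)))
3. (u (s (s (w (h)))) (w (u (w (h)) (w (h)) (w (g (h) (h))))) (s (k)))  →  (u (s (s (w (h)))) (w (u (w (h)) (w (h)) (w (h)))) (s (k)))
normal form: (u (s (s (w (h)))) (w (u (w (h)) (w (h)) (w (h)))) (s (k)))

size = 15


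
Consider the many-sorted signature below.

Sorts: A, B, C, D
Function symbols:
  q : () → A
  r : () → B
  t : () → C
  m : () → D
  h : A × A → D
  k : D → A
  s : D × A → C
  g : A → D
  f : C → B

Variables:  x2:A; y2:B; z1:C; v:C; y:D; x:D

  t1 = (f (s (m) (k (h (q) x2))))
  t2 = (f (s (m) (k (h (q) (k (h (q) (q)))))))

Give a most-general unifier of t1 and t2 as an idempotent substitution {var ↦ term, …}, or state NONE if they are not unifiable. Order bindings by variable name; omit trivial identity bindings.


{x2 ↦ (k (h (q) (q)))}


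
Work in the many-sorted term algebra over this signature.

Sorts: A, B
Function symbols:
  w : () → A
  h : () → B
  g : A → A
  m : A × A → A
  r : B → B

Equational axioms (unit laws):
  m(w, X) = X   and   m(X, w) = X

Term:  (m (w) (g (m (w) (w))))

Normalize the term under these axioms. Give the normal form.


1. (m (w) (g (m (w) (w))))  →  (g (m (w) (w)))
2. (g (m (w) (w)))  →  (g (w))

normal form = (g (w))


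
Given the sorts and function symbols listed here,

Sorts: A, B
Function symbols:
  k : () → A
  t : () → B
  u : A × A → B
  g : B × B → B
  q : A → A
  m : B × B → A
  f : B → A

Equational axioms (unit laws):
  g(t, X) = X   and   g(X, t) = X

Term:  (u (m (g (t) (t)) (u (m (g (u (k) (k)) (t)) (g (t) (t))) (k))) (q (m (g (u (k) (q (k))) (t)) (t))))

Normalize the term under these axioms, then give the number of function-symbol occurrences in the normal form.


1. (u (m (g (t) (t)) (u (m (g (u (k) (k)) (t)) (g (t) (t))) (k))) (q (m (g (u (k) (q (k))) (t)) (t))))  →  (u (m (t) (u (m (g (u (k) (k)) (t)) (g (t) (t))) (k))) (q (m (g (u (k) (q (k))) (t)) (t))))
2. (u (m (t) (u (m (g (u (k) (k)) (t)) (g (t) (t))) (k))) (q (m (g (u (k) (q (k))) (t)) (t))))  →  (u (m (t) (u (m (u (k) (k)) (g (t) (t))) (k))) (q (m (g (u (k) (q (k))) (t)) (t))))
3. (u (m (t) (u (m (u (k) (k)) (g (t) (t))) (k))) (q (m (g (u (k) (q (k))) (t)) (t))))  →  (u (m (t) (u (m (u (k) (k)) (t)) (k))) (q (m (g (u (k) (q (k))) (t)) (t))))
4. (u (m (t) (u (m (u (k) (k)) (t)) (k))) (q (m (g (u (k) (q (k))) (t)) (t))))  →  (u (m (t) (u (m (u (k) (k)) (t)) (k))) (q (m (u (k) (q (k))) (t))))
normal form: (u (m (t) (u (m (u (k) (k)) (t)) (k))) (q (m (u (k) (q (k))) (t))))

size = 17


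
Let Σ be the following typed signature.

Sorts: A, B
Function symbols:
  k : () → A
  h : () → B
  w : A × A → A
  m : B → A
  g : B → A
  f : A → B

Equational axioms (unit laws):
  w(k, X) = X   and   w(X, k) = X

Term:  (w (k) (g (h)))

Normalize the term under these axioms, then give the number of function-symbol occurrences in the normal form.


1. (w (k) (g (h)))  →  (g (h))
normal form: (g (h))

size = 2


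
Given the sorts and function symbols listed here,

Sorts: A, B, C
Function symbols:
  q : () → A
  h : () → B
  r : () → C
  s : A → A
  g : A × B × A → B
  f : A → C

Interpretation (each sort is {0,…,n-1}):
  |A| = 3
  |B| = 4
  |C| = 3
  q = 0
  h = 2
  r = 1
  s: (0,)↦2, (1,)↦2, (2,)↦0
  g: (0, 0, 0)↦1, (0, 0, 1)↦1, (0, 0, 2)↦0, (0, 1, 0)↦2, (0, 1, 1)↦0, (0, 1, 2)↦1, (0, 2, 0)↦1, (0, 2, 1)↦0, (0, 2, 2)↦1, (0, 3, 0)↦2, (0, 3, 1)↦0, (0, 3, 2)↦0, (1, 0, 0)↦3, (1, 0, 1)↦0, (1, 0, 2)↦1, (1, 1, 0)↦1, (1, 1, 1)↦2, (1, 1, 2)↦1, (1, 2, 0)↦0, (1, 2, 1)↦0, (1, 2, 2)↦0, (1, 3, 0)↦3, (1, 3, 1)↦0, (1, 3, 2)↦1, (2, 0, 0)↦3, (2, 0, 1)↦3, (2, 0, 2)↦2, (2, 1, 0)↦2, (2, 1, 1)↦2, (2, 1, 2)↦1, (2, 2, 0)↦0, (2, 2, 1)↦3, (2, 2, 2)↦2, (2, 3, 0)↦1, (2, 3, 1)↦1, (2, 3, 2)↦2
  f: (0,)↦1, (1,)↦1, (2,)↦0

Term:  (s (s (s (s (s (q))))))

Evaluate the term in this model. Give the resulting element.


  q = 0
  (s (q)) = s(0,) = 2
  (s (s (q))) = s(2,) = 0
  (s (s (s (q)))) = s(0,) = 2
  (s (s (s (s (q))))) = s(2,) = 0
  (s (s (s (s (s (q)))))) = s(0,) = 2

value = 2


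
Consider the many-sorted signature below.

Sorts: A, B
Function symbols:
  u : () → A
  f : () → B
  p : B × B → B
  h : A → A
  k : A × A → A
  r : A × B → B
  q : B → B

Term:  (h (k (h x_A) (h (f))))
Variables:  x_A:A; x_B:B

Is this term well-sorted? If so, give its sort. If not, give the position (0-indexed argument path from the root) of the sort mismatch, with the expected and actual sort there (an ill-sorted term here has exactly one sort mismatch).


      x_A : A
    (h x_A) : A
      (f) : B
    (h (f)) : ✗ arg 0 at [0, 1, 0] has sort B, expected A

ill-sorted at position [0, 1, 0]: expected A, got B


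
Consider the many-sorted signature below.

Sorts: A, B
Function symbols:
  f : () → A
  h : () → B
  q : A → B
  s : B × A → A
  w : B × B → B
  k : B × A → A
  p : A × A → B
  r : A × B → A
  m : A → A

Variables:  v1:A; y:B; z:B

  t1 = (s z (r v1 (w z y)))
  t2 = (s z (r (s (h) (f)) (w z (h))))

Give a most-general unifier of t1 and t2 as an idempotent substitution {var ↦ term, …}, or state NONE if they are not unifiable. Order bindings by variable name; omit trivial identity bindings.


{v1 ↦ (s (h) (f)), y ↦ (h)}


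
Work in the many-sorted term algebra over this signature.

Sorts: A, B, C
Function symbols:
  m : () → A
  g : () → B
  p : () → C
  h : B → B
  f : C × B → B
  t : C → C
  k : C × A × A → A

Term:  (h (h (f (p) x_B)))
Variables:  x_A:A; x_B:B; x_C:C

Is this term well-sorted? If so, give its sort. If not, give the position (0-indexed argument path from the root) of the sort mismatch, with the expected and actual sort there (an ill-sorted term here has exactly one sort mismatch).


well-sorted; sort = B

      (p) : C
      x_B : B
    (f (p) x_B) : B
  (h (f (p) x_B)) : B
(h (h (f (p) x_B))) : B


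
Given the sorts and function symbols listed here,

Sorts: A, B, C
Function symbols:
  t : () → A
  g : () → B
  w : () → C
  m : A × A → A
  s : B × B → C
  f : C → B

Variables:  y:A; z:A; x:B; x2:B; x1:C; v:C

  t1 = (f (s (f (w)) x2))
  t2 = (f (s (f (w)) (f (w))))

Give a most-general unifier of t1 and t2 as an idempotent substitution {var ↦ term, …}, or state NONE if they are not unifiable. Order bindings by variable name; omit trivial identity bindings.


{x2 ↦ (f (w))}


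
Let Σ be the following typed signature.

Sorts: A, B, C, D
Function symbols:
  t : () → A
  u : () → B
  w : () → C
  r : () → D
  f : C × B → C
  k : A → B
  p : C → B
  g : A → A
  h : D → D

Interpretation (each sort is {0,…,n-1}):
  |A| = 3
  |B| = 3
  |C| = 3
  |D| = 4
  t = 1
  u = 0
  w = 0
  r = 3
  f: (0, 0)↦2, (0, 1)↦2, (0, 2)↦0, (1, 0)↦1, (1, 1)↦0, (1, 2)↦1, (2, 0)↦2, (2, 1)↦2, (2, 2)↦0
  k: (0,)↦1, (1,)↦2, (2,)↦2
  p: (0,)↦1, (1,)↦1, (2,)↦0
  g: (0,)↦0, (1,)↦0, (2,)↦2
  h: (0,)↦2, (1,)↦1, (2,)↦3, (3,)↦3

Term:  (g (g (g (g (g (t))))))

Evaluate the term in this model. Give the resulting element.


value = 0

  t = 1
  (g (t)) = g(1,) = 0
  (g (g (t))) = g(0,) = 0
  (g (g (g (t)))) = g(0,) = 0
  (g (g (g (g (t))))) = g(0,) = 0
  (g (g (g (g (g (t)))))) = g(0,) = 0


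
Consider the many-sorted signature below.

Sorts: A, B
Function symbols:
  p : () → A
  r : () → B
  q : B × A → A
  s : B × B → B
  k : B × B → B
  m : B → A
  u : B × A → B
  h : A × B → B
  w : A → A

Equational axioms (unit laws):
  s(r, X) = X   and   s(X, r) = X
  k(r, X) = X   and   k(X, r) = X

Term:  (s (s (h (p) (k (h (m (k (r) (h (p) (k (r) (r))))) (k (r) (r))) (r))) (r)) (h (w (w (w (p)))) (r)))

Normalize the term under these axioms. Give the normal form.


1. (s (s (h (p) (k (h (m (k (r) (h (p) (k (r) (r))))) (k (r) (r))) (r))) (r)) (h (w (w (w (p)))) (r)))  →  (s (h (p) (k (h (m (k (r) (h (p) (k (r) (r))))) (k (r) (r))) (r))) (h (w (w (w (p)))) (r)))
2. (s (h (p) (k (h (m (k (r) (h (p) (k (r) (r))))) (k (r) (r))) (r))) (h (w (w (w (p)))) (r)))  →  (s (h (p) (h (m (k (r) (h (p) (k (r) (r))))) (k (r) (r)))) (h (w (w (w (p)))) (r)))
3. (s (h (p) (h (m (k (r) (h (p) (k (r) (r))))) (k (r) (r)))) (h (w (w (w (p)))) (r)))  →  (s (h (p) (h (m (h (p) (k (r) (r)))) (k (r) (r)))) (h (w (w (w (p)))) (r)))
4. (s (h (p) (h (m (h (p) (k (r) (r)))) (k (r) (r)))) (h (w (w (w (p)))) (r)))  →  (s (h (p) (h (m (h (p) (r))) (k (r) (r)))) (h (w (w (w (p)))) (r)))
5. (s (h (p) (h (m (h (p) (r))) (k (r) (r)))) (h (w (w (w (p)))) (r)))  →  (s (h (p) (h (m (h (p) (r))) (r))) (h (w (w (w (p)))) (r)))

normal form = (s (h (p) (h (m (h (p) (r))) (r))) (h (w (w (w (p)))) (r)))


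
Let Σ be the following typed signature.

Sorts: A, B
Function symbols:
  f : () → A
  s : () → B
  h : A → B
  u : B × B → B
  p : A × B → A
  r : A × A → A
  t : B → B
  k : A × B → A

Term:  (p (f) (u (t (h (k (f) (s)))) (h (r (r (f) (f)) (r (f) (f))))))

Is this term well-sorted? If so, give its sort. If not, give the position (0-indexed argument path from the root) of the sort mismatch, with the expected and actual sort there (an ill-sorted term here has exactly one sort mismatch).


well-sorted; sort = A

  (f) : A
          (f) : A
          (s) : B
        (k (f) (s)) : A
      (h (k (f) (s))) : B
    (t (h (k (f) (s)))) : B
          (f) : A
          (f) : A
        (r (f) (f)) : A
          (f) : A
          (f) : A
        (r (f) (f)) : A
      (r (r (f) (f)) (r (f) (f))) : A
    (h (r (r (f) (f)) (r (f) (f)))) : B
  (u (t (h (k (f) (s)))) (h (r (r (f) (f)) (r (f) (f))))) : B
(p (f) (u (t (h (k (f) (s)))) (h (r (r (f) (f)) (r (f) (f)))))) : A


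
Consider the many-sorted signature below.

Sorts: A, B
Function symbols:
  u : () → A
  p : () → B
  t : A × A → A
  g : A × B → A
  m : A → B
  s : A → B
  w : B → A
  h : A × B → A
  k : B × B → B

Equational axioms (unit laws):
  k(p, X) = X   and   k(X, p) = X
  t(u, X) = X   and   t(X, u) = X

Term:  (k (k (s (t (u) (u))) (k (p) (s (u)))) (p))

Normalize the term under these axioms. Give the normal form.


1. (k (k (s (t (u) (u))) (k (p) (s (u)))) (p))  →  (k (s (t (u) (u))) (k (p) (s (u))))
2. (k (s (t (u) (u))) (k (p) (s (u))))  →  (k (s (u)) (k (p) (s (u))))
3. (k (s (u)) (k (p) (s (u))))  →  (k (s (u)) (s (u)))

normal form = (k (s (u)) (s (u)))
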